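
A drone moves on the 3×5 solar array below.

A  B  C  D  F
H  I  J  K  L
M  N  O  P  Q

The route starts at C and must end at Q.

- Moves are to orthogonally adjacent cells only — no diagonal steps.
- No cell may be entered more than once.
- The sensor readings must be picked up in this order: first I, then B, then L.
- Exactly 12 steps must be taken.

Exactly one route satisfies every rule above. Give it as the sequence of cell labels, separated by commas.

C, J, I, B, A, H, M, N, O, P, K, L, Q

The waypoints must appear in the order I, B, L, with no cell reused.
Route from C: down 1 to J, left 1 to I, up 1 to B, left 1 to A, down 2 to M, right 3 to P, up 1 to K, right 1 to L, down 1 to Q — 12 moves in all.
Check: order respected (I at step 2, B at step 3, L at step 11); 12 moves as required.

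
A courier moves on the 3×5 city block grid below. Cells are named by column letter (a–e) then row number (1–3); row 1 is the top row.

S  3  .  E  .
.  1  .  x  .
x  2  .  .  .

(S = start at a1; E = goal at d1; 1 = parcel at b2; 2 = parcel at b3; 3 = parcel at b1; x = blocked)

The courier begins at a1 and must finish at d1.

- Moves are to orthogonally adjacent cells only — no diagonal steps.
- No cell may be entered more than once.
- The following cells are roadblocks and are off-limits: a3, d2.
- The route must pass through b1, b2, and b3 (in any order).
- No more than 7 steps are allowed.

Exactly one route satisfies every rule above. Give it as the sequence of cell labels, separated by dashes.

a1 - b1 - b2 - b3 - c3 - c2 - c1 - d1

The 7-move cap with required stops at b1, b2, b3 leaves no slack for detours.
Route from a1: right to b1, 2× down (reaching b3), right to c3, 2× up (reaching c1), right to d1 — 7 moves in all.
Check: all required cells visited; 7 ≤ 7 moves.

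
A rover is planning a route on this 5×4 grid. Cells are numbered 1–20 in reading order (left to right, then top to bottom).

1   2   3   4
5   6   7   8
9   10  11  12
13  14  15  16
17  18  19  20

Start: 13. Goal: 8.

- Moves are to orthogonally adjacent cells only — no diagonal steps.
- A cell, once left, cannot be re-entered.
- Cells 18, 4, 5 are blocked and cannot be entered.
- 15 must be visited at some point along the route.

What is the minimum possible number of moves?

5

Any route passes through 15 somewhere between 13 and 8. Summing Manhattan distances along the two legs (13 → 15 → 8) gives a lower bound of 2 + 3 = 5 moves.
A route of 5 moves achieves this: 13 → 14 → 15 → 11 → 7 → 8.
Since 5 matches the lower bound, it is optimal.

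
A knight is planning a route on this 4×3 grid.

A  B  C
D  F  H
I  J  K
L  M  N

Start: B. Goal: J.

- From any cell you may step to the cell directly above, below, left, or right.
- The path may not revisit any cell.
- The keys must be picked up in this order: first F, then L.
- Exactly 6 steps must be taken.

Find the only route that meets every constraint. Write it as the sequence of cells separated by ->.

The waypoints must appear in the order F, L, with no cell reused.
Route from B: down to F, left to D, 2× down (reaching L), right to M, up to J — 6 moves in all.
Check: order respected (F at step 1, L at step 4); 6 moves as required.

B -> F -> D -> I -> L -> M -> J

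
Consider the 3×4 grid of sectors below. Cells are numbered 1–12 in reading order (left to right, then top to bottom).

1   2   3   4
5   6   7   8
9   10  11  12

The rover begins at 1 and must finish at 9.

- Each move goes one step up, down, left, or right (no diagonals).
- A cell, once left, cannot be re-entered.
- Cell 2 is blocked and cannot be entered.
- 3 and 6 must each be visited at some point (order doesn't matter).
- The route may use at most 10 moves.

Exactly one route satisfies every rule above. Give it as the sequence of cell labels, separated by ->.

1 -> 5 -> 6 -> 7 -> 3 -> 4 -> 8 -> 12 -> 11 -> 10 -> 9

The 10-move cap with required stops at 3, 6 leaves no slack for detours.
Route from 1: down 1 to 5, right 2 to 7, up 1 to 3, right 1 to 4, down 2 to 12, left 3 to 9 — 10 moves in all.
Check: all required cells visited; 10 ≤ 10 moves.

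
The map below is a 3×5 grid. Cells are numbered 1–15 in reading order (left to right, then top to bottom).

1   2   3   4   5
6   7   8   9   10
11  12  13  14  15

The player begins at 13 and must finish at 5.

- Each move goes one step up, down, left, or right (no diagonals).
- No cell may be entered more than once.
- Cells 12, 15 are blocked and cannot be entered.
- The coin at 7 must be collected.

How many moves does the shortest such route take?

Any route passes through 7 somewhere between 13 and 5. Summing Manhattan distances along the two legs (13 → 7 → 5) gives a lower bound of 2 + 4 = 6 moves.
A route of 6 moves achieves this: 13 → 8 → 7 → 2 → 3 → 4 → 5.
Since 6 matches the lower bound, it is optimal.

6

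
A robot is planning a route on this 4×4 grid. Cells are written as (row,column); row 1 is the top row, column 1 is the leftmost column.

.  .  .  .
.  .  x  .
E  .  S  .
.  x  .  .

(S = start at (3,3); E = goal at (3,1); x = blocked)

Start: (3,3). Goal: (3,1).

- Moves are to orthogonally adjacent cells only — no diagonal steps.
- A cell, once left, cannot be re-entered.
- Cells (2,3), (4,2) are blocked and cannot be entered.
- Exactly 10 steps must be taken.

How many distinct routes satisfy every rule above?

Need simple routes of exactly 10 moves from (3,3) to (3,1) (Manhattan distance 2, so 4 moves are spent on a detour and 4 undoing it).
Enumerating: (3,3) (4,3) (4,4) (3,4) (2,4) (1,4) (1,3) (1,2) (2,2) (3,2) (3,1) | (3,3) (4,3) (4,4) (3,4) (2,4) (1,4) (1,3) (1,2) (2,2) (2,1) (3,1) | (3,3) (4,3) (4,4) (3,4) (2,4) (1,4) (1,3) (1,2) (1,1) (2,1) (3,1) | (3,3) (3,4) (2,4) (1,4) (1,3) (1,2) (1,1) (2,1) (2,2) (3,2) (3,1).
That gives 4 routes.

4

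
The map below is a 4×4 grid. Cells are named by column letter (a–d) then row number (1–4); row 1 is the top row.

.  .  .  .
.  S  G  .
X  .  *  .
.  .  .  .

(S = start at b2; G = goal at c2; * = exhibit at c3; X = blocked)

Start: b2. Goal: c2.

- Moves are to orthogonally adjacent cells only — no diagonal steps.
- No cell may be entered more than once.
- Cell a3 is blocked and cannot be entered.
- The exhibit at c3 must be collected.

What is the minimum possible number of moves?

Any route passes through c3 somewhere between b2 and c2. Summing Manhattan distances along the two legs (b2 → c3 → c2) gives a lower bound of 2 + 1 = 3 moves.
A route of 3 moves achieves this: b2 → b3 → c3 → c2.
Since 3 matches the lower bound, it is optimal.

3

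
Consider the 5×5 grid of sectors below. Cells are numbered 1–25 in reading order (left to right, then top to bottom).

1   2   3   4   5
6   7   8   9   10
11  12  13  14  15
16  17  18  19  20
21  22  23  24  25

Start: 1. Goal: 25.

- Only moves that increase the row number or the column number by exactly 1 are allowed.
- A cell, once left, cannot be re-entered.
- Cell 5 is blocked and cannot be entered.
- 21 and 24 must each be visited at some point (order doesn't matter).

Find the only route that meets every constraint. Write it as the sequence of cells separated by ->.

Moves only go right or down, so the column and row indices never decrease.
Route from 1: down 4 to 21, right 4 to 25 — 8 moves in all.
Check: all required cells visited.

1 -> 6 -> 11 -> 16 -> 21 -> 22 -> 23 -> 24 -> 25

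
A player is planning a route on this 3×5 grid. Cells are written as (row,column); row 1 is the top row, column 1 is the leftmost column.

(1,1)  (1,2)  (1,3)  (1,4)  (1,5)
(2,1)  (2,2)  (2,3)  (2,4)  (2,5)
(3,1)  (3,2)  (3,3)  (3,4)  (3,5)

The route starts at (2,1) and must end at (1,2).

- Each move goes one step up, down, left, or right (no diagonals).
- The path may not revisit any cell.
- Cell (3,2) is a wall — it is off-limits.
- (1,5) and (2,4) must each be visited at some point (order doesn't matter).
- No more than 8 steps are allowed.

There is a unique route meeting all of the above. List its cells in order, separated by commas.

(2,1), (2,2), (2,3), (2,4), (2,5), (1,5), (1,4), (1,3), (1,2)

Any route must reach (1,5) and (2,4) and still end at (1,2) within 8 moves, so the order of the required stops is forced.
Route from (2,1): 4× right (reaching (2,5)), up to (1,5), 3× left (reaching (1,2)) — 8 moves in all.
Check: all required cells visited; 8 ≤ 8 moves.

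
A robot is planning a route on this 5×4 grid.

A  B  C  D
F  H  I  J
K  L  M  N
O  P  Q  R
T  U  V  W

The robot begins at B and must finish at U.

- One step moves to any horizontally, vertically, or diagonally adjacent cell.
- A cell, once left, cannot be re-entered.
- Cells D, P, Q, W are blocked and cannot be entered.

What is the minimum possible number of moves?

With diagonal moves allowed, the Chebyshev distance max(|Δrow|,|Δcol|) from B to U is 4, so at least 4 moves are needed.
A route of 4 moves achieves this: B → F → K → O → U.
Since 4 matches the lower bound, it is optimal.

4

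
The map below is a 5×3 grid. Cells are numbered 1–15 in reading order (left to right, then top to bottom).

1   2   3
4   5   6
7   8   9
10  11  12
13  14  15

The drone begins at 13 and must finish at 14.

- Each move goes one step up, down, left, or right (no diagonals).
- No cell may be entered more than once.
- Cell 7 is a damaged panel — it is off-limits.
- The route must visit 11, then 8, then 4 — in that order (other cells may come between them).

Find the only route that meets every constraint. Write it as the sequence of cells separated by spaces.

13 10 11 8 5 4 1 2 3 6 9 12 15 14

The waypoints must appear in the order 11, 8, 4, with no cell reused.
Route from 13: up to 10, right to 11, 2× up (reaching 5), left to 4, up to 1, 2× right (reaching 3), 4× down (reaching 15), left to 14 — 13 moves in all.
Check: order respected (11 at step 2, 8 at step 3, 4 at step 5).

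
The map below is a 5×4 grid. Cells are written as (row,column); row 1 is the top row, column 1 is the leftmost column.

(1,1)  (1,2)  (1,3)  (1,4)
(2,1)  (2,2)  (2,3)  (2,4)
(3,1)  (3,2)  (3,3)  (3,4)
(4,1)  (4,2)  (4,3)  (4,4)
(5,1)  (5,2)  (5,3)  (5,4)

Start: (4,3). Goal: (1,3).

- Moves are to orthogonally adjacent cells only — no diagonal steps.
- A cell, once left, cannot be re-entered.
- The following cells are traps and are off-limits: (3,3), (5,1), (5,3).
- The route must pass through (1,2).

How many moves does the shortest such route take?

Any route passes through (1,2) somewhere between (4,3) and (1,3). Summing Manhattan distances along the two legs ((4,3) → (1,2) → (1,3)) gives a lower bound of 4 + 1 = 5 moves.
A route of 5 moves achieves this: (4,3) → (4,2) → (3,2) → (2,2) → (1,2) → (1,3).
Since 5 matches the lower bound, it is optimal.

5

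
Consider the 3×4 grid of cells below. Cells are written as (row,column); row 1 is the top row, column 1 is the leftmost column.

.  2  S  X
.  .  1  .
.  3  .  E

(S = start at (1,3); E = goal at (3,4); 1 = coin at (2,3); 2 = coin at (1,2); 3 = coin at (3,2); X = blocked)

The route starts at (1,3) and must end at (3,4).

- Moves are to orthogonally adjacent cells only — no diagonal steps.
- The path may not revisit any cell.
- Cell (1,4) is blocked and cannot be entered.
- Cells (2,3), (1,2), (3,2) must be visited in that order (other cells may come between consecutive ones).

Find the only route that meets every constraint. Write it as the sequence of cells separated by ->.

(1,3) -> (2,3) -> (2,2) -> (1,2) -> (1,1) -> (2,1) -> (3,1) -> (3,2) -> (3,3) -> (3,4)

The waypoints must appear in the order (2,3), (1,2), (3,2), with no cell reused.
Route from (1,3): down 1 to (2,3), left 1 to (2,2), up 1 to (1,2), left 1 to (1,1), down 2 to (3,1), right 3 to (3,4) — 9 moves in all.
Check: order respected (1 at step 1, 2 at step 3, 3 at step 7).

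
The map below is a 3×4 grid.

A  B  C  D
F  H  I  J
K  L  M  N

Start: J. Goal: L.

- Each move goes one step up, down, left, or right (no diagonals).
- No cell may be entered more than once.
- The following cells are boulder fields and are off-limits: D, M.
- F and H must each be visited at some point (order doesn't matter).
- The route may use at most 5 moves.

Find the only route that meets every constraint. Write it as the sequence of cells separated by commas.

The 5-move cap with required stops at F, H leaves no slack for detours.
Route from J: 3× left (reaching F), down to K, right to L — 5 moves in all.
Check: all required cells visited; 5 ≤ 5 moves.

J, I, H, F, K, L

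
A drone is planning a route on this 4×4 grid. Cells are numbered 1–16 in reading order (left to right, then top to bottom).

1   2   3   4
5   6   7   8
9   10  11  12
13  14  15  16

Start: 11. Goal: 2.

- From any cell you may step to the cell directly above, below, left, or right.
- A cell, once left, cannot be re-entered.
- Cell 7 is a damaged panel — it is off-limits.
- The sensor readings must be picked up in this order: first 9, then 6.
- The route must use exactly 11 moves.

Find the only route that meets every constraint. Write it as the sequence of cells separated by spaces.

11 12 16 15 14 13 9 10 6 5 1 2

The waypoints must appear in the order 9, 6, with no cell reused.
Route from 11: right to 12, down to 16, 3× left (reaching 13), up to 9, right to 10, up to 6, left to 5, up to 1, right to 2 — 11 moves in all.
Check: order respected (9 at step 6, 6 at step 8); 11 moves as required.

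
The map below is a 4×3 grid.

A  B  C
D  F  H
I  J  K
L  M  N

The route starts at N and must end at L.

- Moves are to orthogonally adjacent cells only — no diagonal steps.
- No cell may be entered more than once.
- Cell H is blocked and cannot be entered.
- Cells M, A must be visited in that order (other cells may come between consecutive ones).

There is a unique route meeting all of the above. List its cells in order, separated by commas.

The waypoints must appear in the order M, A, with no cell reused.
Route from N: left 1 to M, up 3 to B, left 1 to A, down 3 to L — 8 moves in all.
Check: order respected (M at step 1, A at step 5).

N, M, J, F, B, A, D, I, L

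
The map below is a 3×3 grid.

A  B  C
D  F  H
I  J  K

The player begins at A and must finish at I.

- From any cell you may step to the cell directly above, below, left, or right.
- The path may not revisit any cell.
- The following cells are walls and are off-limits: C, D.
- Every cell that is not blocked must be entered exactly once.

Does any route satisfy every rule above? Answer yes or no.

One route that works: A → B → F → H → K → J → I.

yes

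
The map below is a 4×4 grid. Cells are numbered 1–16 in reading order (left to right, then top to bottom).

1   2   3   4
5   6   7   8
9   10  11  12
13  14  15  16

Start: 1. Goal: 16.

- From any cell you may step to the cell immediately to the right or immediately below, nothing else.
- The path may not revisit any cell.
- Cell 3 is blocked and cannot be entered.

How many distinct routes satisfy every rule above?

A right/down-only route from 1 to 16 makes exactly 3 down-moves and 3 right-moves in some order.
With no other constraints that would be C(6,3) = 20 routes.
Subtract routes through each blocked cell (inclusion–exclusion for overlaps): − through 3: 4 → 16.
That gives 16 routes.

16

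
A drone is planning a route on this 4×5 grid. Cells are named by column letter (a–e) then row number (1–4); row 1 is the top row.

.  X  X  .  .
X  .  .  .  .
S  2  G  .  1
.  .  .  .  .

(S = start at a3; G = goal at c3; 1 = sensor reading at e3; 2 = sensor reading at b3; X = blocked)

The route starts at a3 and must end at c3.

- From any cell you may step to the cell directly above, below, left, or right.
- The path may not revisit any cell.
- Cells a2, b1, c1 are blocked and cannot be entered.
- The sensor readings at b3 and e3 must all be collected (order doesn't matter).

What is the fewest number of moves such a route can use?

8

Any route passes through b3 and e3 in some order between a3 and c3. Summing Manhattan distances along each leg and taking the cheapest ordering (a3 → b3 → e3 → c3) gives a lower bound of 1 + 3 + 2 = 6 moves.
The shortest route satisfying every rule uses 8 moves: a3 → b3 → b2 → c2 → d2 → e2 → e3 → d3 → c3.
The bound of 6 isn't tight here; checking systematically, no route of length 6 through 7 satisfies every constraint, so 8 is the minimum.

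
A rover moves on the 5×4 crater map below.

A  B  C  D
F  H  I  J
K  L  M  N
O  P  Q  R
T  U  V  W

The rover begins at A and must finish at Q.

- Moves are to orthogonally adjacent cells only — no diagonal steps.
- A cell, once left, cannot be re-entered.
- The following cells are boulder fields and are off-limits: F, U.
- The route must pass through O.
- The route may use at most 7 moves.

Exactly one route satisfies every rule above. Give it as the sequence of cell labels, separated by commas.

A, B, H, L, K, O, P, Q

The 7-move cap with required stops at O leaves no slack for detours.
Route from A: right 1 to B, down 2 to L, left 1 to K, down 1 to O, right 2 to Q — 7 moves in all.
Check: all required cells visited; 7 ≤ 7 moves.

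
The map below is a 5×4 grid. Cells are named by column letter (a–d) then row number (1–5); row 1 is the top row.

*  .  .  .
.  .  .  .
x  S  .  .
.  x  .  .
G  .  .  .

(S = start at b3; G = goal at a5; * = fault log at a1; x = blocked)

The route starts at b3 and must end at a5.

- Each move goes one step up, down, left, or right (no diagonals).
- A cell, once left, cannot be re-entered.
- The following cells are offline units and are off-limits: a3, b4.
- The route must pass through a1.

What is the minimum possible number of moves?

11

Any route passes through a1 somewhere between b3 and a5. Summing Manhattan distances along the two legs (b3 → a1 → a5) gives a lower bound of 3 + 4 = 7 moves.
That bound ignores the blocked cells. Measuring each leg by the fewest moves that actually steer around them (b3→a1: 3; a1→a5: 8) raises the lower bound to 11.
A route of 11 moves exists: b3 → b2 → a2 → a1 → b1 → c1 → c2 → c3 → c4 → c5 → b5 → a5.
Since 11 matches that lower bound, it is optimal.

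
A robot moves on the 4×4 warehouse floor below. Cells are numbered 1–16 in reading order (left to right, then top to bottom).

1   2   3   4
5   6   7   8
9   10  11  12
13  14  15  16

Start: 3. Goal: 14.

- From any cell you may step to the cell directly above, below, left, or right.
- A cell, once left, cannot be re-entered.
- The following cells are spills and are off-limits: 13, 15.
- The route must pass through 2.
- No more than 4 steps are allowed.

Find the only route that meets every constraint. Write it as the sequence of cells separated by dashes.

3 - 2 - 6 - 10 - 14

Any route must reach 2 and still end at 14 within 4 moves, so the order of the required stops is forced.
Route from 3: left to 2, 3× down (reaching 14) — 4 moves in all.
Check: all required cells visited; 4 ≤ 4 moves.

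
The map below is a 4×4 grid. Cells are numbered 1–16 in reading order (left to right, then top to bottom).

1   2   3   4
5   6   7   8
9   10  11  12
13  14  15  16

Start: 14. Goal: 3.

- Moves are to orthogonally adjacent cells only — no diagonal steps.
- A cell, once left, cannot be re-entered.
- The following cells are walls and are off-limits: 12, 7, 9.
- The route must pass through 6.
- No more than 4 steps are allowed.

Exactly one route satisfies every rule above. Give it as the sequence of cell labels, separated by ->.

The budget equals the shortest possible length, so every move has to be on a shortest route through the required cells.
Route from 14: up 3 to 2, right 1 to 3 — 4 moves in all.
Check: all required cells visited; 4 ≤ 4 moves.

14 -> 10 -> 6 -> 2 -> 3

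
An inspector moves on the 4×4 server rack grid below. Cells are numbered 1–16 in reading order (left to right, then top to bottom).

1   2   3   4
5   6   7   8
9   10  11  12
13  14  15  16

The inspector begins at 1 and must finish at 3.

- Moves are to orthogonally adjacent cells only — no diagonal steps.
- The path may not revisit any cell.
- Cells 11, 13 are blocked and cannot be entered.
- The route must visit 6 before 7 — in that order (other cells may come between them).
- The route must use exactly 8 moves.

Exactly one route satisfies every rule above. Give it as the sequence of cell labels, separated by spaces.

1 5 9 10 6 7 8 4 3

The waypoints must appear in the order 6, 7, with no cell reused.
Route from 1: 2× down (reaching 9), right to 10, up to 6, 2× right (reaching 8), up to 4, left to 3 — 8 moves in all.
Check: order respected (6 at step 4, 7 at step 5); 8 moves as required.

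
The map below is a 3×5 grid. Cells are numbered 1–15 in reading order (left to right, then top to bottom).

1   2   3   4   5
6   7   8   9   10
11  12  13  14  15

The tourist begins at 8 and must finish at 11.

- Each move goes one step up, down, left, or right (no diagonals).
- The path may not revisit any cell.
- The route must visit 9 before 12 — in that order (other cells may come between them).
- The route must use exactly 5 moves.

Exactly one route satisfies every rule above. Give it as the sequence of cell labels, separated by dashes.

The waypoints must appear in the order 9, 12, with no cell reused.
Route from 8: right to 9, down to 14, 3× left (reaching 11) — 5 moves in all.
Check: order respected (9 at step 1, 12 at step 4); 5 moves as required.

8 - 9 - 14 - 13 - 12 - 11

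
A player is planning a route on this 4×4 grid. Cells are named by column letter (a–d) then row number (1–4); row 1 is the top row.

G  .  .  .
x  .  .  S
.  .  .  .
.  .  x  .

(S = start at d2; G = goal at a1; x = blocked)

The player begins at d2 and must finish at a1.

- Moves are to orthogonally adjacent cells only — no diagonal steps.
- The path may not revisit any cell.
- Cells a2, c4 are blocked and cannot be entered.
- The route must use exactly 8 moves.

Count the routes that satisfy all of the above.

Need simple routes of exactly 8 moves from d2 to a1 (Manhattan distance 4, so 2 moves are spent on a detour and 2 undoing it).
Enumerating: d2 d1 c1 c2 c3 b3 b2 b1 a1 | d2 d3 c3 b3 b2 c2 c1 b1 a1.
That gives 2 routes.

2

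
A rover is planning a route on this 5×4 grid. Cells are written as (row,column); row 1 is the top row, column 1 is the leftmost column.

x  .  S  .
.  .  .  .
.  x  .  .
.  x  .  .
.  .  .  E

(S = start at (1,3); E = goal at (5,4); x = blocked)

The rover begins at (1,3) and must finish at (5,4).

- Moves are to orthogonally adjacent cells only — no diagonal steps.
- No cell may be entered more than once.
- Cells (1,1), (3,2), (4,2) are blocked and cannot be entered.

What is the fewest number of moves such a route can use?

5

The Manhattan distance from (1,3) to (5,4) is |1−5| + |3−4| = 5, so at least 5 moves are needed.
A route of 5 moves achieves this: (1,3) → (2,3) → (3,3) → (4,3) → (5,3) → (5,4).
Since 5 matches the lower bound, it is optimal.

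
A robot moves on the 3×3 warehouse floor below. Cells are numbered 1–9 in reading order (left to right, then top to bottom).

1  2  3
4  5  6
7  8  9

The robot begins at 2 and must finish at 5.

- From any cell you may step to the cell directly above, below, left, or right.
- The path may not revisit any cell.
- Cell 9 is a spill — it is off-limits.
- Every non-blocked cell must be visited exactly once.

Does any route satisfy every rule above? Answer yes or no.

Exhausting the options from 2, every branch either dead-ends against blocked cells, would have to re-enter a cell already used, or reaches the goal with a constraint still unmet.

no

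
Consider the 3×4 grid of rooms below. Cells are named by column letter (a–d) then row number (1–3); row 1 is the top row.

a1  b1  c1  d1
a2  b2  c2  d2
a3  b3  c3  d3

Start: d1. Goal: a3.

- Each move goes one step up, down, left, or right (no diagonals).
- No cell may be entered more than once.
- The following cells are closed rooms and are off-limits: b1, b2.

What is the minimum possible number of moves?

5

The Manhattan distance from d1 to a3 is |1−3| + |4−1| = 5, so at least 5 moves are needed.
A route of 5 moves achieves this: d1 → d2 → d3 → c3 → b3 → a3.
Since 5 matches the lower bound, it is optimal.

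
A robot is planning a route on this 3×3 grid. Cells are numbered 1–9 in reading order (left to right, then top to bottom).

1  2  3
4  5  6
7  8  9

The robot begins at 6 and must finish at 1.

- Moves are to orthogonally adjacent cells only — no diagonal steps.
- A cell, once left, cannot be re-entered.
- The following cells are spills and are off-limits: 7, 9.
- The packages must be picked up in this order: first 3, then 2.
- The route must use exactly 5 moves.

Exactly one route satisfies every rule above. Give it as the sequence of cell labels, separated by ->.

6 -> 3 -> 2 -> 5 -> 4 -> 1

The waypoints must appear in the order 3, 2, with no cell reused.
Route from 6: up to 3, left to 2, down to 5, left to 4, up to 1 — 5 moves in all.
Check: order respected (3 at step 1, 2 at step 2); 5 moves as required.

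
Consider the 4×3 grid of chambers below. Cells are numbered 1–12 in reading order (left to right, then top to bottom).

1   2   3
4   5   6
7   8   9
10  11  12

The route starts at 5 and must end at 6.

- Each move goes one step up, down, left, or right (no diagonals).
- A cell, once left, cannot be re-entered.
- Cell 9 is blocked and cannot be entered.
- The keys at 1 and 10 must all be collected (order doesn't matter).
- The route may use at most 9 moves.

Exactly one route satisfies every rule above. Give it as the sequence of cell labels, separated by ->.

The budget equals the shortest possible length, so every move has to be on a shortest route through the required cells.
Route from 5: 2× down (reaching 11), left to 10, 3× up (reaching 1), 2× right (reaching 3), down to 6 — 9 moves in all.
Check: all required cells visited; 9 ≤ 9 moves.

5 -> 8 -> 11 -> 10 -> 7 -> 4 -> 1 -> 2 -> 3 -> 6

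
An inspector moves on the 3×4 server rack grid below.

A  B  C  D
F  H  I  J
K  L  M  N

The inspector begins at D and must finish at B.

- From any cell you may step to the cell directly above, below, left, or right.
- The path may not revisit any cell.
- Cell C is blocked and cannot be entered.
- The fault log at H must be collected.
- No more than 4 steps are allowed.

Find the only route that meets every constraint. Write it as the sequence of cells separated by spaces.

D J I H B

The budget equals the shortest possible length, so every move has to be on a shortest route through the required cells.
Route from D: down to J, 2× left (reaching H), up to B — 4 moves in all.
Check: all required cells visited; 4 ≤ 4 moves.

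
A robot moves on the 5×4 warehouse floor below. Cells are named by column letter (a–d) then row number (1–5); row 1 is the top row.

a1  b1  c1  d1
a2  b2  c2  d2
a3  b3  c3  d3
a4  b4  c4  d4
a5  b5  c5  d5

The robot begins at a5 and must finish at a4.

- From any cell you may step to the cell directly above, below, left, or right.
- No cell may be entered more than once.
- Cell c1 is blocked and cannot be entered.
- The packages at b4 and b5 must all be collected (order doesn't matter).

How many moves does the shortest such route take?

Any route passes through b4 and b5 in some order between a5 and a4. Summing Manhattan distances along each leg and taking the cheapest ordering (a5 → b5 → b4 → a4) gives a lower bound of 1 + 1 + 1 = 3 moves.
A route of 3 moves achieves this: a5 → b5 → b4 → a4.
Since 3 matches the lower bound, it is optimal.

3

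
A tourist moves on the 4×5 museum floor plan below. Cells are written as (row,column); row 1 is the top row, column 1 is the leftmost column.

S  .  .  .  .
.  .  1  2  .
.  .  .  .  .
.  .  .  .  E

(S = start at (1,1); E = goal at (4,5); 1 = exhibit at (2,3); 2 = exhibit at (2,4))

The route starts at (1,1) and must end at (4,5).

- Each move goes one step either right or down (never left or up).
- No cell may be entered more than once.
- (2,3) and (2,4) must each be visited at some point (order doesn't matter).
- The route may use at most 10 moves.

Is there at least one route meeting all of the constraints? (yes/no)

One route that works: (1,1) → (2,1) → (2,2) → (2,3) → (2,4) → (3,4) → (4,4) → (4,5).

yes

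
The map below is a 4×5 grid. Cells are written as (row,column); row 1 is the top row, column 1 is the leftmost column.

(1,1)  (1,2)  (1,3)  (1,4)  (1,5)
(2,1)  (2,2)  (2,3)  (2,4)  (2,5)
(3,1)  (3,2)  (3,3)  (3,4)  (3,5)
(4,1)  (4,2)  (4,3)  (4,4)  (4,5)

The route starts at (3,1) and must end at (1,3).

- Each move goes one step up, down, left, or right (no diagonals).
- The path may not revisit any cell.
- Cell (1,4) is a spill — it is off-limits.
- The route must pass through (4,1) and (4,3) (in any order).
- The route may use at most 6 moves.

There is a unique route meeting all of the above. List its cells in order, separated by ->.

(3,1) -> (4,1) -> (4,2) -> (4,3) -> (3,3) -> (2,3) -> (1,3)

The budget equals the shortest possible length, so every move has to be on a shortest route through the required cells.
Route from (3,1): down to (4,1), 2× right (reaching (4,3)), 3× up (reaching (1,3)) — 6 moves in all.
Check: all required cells visited; 6 ≤ 6 moves.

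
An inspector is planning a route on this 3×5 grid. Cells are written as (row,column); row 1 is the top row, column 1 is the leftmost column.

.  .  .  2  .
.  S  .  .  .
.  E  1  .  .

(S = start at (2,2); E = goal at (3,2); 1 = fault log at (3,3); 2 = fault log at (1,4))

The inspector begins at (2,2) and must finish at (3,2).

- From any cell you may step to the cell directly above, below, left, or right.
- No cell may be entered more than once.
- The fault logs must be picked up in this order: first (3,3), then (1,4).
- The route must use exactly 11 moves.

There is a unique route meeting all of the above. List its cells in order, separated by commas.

(2,2), (2,3), (3,3), (3,4), (2,4), (1,4), (1,3), (1,2), (1,1), (2,1), (3,1), (3,2)

The waypoints must appear in the order (3,3), (1,4), with no cell reused.
Route from (2,2): right 1 to (2,3), down 1 to (3,3), right 1 to (3,4), up 2 to (1,4), left 3 to (1,1), down 2 to (3,1), right 1 to (3,2) — 11 moves in all.
Check: order respected (1 at step 2, 2 at step 5); 11 moves as required.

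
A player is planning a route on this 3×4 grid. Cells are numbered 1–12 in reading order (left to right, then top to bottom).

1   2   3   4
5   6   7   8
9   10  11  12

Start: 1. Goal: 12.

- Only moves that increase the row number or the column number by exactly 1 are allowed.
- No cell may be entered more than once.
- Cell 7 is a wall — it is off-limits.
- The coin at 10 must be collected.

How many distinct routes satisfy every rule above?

A right/down-only route from 1 to 12 makes exactly 2 down-moves and 3 right-moves in some order.
With no other constraints that would be C(5,2) = 10 routes.
Split at 10 and multiply the segment counts (each segment already excludes blocked cells): 1→10: 3; 10→12: 1; product = 3.
That gives 3 routes.

3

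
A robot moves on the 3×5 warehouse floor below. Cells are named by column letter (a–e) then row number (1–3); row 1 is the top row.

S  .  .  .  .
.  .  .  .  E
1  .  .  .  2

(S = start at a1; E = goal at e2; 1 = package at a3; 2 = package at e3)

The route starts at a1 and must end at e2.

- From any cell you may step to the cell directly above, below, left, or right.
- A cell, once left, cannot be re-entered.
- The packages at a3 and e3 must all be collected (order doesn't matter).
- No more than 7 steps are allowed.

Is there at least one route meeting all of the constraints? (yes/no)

One route that works: a1 → a2 → a3 → b3 → c3 → d3 → e3 → e2.

yes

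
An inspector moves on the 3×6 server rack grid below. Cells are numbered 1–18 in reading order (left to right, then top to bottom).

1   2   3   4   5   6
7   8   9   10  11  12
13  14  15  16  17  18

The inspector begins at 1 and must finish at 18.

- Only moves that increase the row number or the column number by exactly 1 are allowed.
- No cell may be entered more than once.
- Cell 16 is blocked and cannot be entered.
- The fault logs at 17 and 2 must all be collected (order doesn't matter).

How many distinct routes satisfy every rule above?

A right/down-only route from 1 to 18 makes exactly 2 down-moves and 5 right-moves in some order.
With no other constraints that would be C(7,2) = 21 routes.
A monotone route can only reach the required cells in the order 2, 17, so split there and multiply the segment counts (each segment already excludes blocked cells): 1→2: 1; 2→17: 4; 17→18: 1; product = 4.
That gives 4 routes.

4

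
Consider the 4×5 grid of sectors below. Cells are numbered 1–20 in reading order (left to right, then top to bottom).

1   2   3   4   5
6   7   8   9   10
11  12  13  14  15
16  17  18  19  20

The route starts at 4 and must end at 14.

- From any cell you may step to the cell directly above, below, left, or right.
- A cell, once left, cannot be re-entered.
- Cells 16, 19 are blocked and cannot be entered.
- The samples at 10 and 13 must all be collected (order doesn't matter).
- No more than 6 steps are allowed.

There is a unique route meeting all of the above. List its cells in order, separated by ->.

4 -> 5 -> 10 -> 9 -> 8 -> 13 -> 14

The 6-move cap with required stops at 10, 13 leaves no slack for detours.
Route from 4: right to 5, down to 10, 2× left (reaching 8), down to 13, right to 14 — 6 moves in all.
Check: all required cells visited; 6 ≤ 6 moves.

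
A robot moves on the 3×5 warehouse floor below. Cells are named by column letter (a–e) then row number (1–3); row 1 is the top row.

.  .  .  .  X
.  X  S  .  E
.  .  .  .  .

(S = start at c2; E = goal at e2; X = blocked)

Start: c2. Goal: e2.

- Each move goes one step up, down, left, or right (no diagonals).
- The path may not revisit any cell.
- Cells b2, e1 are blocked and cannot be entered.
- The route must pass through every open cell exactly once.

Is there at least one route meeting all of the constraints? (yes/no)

yes

One route that works: c2 → c3 → b3 → a3 → a2 → a1 → b1 → c1 → d1 → d2 → d3 → e3 → e2.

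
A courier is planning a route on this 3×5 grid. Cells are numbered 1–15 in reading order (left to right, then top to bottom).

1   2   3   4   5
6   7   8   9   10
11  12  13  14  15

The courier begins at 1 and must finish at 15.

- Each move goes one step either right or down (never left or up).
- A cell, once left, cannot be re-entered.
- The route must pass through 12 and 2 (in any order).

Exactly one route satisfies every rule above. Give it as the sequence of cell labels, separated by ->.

Moves only go right or down, so the column and row indices never decrease.
Route from 1: right 1 to 2, down 2 to 12, right 3 to 15 — 6 moves in all.
Check: all required cells visited.

1 -> 2 -> 7 -> 12 -> 13 -> 14 -> 15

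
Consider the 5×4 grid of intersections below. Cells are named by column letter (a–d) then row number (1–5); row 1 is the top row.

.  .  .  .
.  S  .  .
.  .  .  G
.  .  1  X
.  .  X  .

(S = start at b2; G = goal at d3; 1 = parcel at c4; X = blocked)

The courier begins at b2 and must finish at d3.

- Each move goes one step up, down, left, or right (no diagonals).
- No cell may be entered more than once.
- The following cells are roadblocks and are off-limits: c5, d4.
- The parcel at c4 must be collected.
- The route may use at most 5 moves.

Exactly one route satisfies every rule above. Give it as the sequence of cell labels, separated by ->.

b2 -> b3 -> b4 -> c4 -> c3 -> d3

The 5-move cap with required stops at c4 leaves no slack for detours.
Route from b2: 2× down (reaching b4), right to c4, up to c3, right to d3 — 5 moves in all.
Check: all required cells visited; 5 ≤ 5 moves.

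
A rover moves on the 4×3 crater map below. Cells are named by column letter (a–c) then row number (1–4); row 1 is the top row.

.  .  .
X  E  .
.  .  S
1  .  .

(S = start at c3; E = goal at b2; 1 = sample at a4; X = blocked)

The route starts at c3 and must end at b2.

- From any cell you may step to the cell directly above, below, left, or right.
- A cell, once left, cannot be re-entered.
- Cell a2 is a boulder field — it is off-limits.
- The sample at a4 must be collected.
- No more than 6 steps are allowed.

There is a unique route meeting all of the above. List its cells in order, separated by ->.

c3 -> c4 -> b4 -> a4 -> a3 -> b3 -> b2

The 6-move cap with required stops at a4 leaves no slack for detours.
Route from c3: down to c4, 2× left (reaching a4), up to a3, right to b3, up to b2 — 6 moves in all.
Check: all required cells visited; 6 ≤ 6 moves.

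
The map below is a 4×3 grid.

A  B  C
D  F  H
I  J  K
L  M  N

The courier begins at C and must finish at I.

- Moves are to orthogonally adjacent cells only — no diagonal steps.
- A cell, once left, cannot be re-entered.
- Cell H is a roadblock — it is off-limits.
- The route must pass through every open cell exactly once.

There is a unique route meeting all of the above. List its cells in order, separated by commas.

Need to visit all 11 open cells exactly once, starting at C and ending at I.
Cell A has only two open neighbours (D and B), so the path must pass straight through it: one of those is the cell it's entered from and the other is where it exits.
Route from C: 2× left (reaching A), down to D, right to F, down to J, right to K, down to N, 2× left (reaching L), up to I — 10 moves in all.
Check: all 11 open cells covered.

C, B, A, D, F, J, K, N, M, L, I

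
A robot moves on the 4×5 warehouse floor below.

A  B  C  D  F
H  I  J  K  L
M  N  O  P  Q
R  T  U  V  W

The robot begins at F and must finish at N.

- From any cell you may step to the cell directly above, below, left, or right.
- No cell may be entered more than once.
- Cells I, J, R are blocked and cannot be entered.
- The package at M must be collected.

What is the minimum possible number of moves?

7

Any route passes through M somewhere between F and N. Summing Manhattan distances along the two legs (F → M → N) gives a lower bound of 6 + 1 = 7 moves.
A route of 7 moves achieves this: F → D → C → B → A → H → M → N.
Since 7 matches the lower bound, it is optimal.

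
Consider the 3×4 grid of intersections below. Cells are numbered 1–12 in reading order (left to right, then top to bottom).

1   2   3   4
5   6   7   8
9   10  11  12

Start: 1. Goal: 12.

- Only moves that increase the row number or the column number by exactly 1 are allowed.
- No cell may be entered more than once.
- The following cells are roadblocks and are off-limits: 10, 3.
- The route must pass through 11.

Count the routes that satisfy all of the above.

2

A right/down-only route from 1 to 12 makes exactly 2 down-moves and 3 right-moves in some order.
With no other constraints that would be C(5,2) = 10 routes.
Split at 11 and multiply the segment counts (each segment already excludes blocked cells): 1→11: 2; 11→12: 1; product = 2.
That gives 2 routes.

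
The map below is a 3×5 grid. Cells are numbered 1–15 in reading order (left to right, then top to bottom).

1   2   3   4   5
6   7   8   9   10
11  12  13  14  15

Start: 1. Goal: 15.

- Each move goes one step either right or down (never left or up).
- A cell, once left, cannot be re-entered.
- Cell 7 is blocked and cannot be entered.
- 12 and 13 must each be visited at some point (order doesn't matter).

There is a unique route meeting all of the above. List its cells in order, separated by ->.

Moves only go right or down, so the column and row indices never decrease.
Route from 1: down 2 to 11, right 4 to 15 — 6 moves in all.
Check: all required cells visited.

1 -> 6 -> 11 -> 12 -> 13 -> 14 -> 15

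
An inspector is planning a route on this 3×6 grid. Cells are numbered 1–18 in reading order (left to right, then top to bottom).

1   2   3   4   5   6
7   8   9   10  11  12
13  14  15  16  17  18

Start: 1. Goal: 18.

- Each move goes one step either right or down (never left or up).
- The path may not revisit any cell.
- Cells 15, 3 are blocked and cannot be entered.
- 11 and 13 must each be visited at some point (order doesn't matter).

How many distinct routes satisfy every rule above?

0

A right/down-only route from 1 to 18 makes exactly 2 down-moves and 5 right-moves in some order.
With no other constraints that would be C(7,2) = 21 routes.
13 is below but to the left of 11: going 11 → 13 would need a leftward move and 13 → 11 an upward move, so no right/down-only route can visit both required cells.
No route satisfies every constraint, so the count is 0.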